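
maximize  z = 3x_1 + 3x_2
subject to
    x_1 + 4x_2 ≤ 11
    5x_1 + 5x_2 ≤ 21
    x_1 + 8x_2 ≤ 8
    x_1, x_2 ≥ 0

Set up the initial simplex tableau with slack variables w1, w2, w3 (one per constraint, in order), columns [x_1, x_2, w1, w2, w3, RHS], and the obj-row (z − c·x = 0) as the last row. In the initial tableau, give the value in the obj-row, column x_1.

-3

The obj-row carries the negated objective coefficients: the x_1 entry is -3.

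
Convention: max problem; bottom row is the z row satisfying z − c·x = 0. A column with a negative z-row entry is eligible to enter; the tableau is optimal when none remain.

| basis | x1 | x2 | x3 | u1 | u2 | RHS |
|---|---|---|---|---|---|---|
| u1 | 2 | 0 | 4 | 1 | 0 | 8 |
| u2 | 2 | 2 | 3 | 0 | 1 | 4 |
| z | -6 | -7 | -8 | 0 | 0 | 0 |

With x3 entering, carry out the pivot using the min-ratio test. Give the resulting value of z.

Ratio test on column x3 — row 1: 8/4 = 2; row 2: 4/3 = 4/3. Minimum is 4/3 at row 2 (u2 leaves); pivot element 3.
Pivot on row 2; the z-row RHS becomes 0 − (-8)·(4/3) = 32/3.

32/3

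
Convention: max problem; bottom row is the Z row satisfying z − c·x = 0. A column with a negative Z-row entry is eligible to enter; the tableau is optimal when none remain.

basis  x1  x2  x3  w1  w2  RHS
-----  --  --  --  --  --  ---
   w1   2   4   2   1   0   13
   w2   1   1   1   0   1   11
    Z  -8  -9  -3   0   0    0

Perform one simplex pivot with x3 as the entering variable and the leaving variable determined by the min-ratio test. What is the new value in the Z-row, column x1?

-5

Ratio test on column x3 — row 1: 13/2 = 13/2; row 2: 11/1 = 11. Minimum is 13/2 at row 1 (w1 leaves); pivot element 2.
Divide row 1 by 2; eliminate column x3 from the other rows.
Z-row update in column x1: -8 − (-3)·1 = -5.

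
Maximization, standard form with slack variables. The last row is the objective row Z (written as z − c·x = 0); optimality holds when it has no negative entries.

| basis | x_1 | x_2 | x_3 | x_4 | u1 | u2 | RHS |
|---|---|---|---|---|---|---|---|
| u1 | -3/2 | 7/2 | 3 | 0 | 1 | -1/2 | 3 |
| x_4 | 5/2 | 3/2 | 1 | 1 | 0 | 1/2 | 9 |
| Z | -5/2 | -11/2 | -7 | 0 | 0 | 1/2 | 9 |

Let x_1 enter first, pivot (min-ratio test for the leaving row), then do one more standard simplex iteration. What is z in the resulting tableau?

32

Ratio test on column x_1 — row 1: entry -3/2 ≤ 0; row 2: 9/(5/2) = 18/5. Minimum is 18/5 at row 2 (x_4 leaves); pivot element 5/2.
Pivot on row 2; the Z-row RHS becomes 9 − (-5/2)·(18/5) = 18.
Next entering variable (most negative Z-row entry -6): x_3.
Ratio test on column x_3 — row 1: (42/5)/(18/5) = 7/3; row 2: (18/5)/(2/5) = 9. Minimum is 7/3 at row 1 (u1 leaves); pivot element 18/5.
After the second pivot the Z-row RHS is 18 − (-6)·(7/3) = 32.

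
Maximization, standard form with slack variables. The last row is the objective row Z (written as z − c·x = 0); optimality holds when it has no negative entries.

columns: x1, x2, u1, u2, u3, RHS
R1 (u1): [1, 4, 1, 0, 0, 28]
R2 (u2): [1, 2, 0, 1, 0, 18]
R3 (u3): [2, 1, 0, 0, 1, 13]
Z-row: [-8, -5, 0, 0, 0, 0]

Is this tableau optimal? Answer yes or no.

no

The Z-row has a negative entry -8 in column x1, so it is not optimal.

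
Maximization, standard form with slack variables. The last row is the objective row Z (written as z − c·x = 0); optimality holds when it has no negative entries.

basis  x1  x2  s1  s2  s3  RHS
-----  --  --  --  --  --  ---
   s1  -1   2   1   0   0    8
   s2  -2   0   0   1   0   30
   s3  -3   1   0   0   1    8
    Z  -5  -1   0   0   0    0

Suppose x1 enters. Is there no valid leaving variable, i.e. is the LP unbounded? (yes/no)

Every constraint-row entry in column x1 is ≤ 0, so increasing x1 is unbounded.

yes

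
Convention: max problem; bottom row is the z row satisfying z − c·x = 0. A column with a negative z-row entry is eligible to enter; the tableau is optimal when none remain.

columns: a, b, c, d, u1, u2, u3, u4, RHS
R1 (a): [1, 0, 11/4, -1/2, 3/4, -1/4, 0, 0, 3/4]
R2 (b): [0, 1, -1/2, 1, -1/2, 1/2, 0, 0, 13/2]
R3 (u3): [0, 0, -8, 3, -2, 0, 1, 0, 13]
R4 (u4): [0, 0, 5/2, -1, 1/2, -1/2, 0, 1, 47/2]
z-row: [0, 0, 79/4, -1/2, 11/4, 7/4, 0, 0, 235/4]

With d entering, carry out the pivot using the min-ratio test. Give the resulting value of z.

Ratio test on column d — row 1: entry -1/2 ≤ 0; row 2: (13/2)/1 = 13/2; row 3: 13/3 = 13/3; row 4: entry -1 ≤ 0. Minimum is 13/3 at row 3 (u3 leaves); pivot element 3.
Pivot on row 3; the z-row RHS becomes 235/4 − (-1/2)·(13/3) = 731/12.

731/12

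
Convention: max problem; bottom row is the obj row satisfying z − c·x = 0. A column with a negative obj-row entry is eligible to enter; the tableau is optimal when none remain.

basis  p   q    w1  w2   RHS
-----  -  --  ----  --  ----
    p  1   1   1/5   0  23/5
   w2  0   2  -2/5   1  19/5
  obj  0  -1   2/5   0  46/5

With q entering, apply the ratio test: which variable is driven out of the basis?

Column q entries and ratios — p: (23/5)/1 = 23/5; w2: (19/5)/2 = 19/10.
Smallest ratio is 19/10 in the row of w2, so w2 leaves.

w2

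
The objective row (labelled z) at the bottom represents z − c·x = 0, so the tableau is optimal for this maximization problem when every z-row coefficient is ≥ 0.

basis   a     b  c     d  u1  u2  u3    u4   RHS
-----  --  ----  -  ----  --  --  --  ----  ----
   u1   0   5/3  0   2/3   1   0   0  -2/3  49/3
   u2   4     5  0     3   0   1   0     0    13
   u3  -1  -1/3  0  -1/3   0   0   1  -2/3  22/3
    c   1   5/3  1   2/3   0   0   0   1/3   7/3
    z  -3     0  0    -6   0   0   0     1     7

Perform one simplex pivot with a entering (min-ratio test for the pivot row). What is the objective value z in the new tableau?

14

Ratio test on column a — row 1: entry 0 ≤ 0; row 2: 13/4 = 13/4; row 3: entry -1 ≤ 0; row 4: (7/3)/1 = 7/3. Minimum is 7/3 at row 4 (c leaves); pivot element 1.
Pivot on row 4; the z-row RHS becomes 7 − (-3)·(7/3) = 14.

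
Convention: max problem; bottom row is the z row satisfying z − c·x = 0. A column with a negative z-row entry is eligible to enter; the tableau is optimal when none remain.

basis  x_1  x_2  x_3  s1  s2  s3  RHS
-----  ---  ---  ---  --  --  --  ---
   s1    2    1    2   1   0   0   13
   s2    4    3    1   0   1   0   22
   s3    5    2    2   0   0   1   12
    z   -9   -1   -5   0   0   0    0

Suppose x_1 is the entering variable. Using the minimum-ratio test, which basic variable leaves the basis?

s3

Column x_1 entries and ratios — s1: 13/2 = 13/2; s2: 22/4 = 11/2; s3: 12/5 = 12/5.
Smallest ratio is 12/5 in the row of s3, so s3 leaves.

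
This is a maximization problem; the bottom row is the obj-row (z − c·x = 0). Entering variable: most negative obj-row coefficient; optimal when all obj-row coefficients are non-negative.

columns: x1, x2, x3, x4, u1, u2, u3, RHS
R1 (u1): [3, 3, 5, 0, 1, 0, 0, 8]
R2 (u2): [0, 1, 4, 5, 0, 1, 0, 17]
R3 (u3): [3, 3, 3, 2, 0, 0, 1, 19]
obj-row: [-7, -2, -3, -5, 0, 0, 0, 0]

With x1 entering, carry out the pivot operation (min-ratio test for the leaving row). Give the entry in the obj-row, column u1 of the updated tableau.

7/3

Ratio test on column x1 — row 1: 8/3 = 8/3; row 2: entry 0 ≤ 0; row 3: 19/3 = 19/3. Minimum is 8/3 at row 1 (u1 leaves); pivot element 3.
Divide row 1 by 3; eliminate column x1 from the other rows.
obj-row update in column u1: 0 − (-7)·(1/3) = 7/3.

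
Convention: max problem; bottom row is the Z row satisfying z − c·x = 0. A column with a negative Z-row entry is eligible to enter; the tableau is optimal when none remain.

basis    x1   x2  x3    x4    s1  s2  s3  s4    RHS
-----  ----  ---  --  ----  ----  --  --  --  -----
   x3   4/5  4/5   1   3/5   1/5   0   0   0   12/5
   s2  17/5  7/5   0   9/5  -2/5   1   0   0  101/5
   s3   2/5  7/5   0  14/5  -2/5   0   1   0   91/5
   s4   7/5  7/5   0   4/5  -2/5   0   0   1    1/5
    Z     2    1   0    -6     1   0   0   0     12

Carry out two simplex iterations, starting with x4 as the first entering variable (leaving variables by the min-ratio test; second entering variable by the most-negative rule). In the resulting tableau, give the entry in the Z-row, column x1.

Ratio test on column x4 — row 1: (12/5)/(3/5) = 4; row 2: (101/5)/(9/5) = 101/9; row 3: (91/5)/(14/5) = 13/2; row 4: (1/5)/(4/5) = 1/4. Minimum is 1/4 at row 4 (s4 leaves); pivot element 4/5.
Divide row 4 by 4/5; eliminate column x4 from the other rows.
Second iteration: most negative Z-row entry is -2 in column s1, so s1 enters.
Ratio test on column s1 — row 1: (9/4)/(1/2) = 9/2; row 2: (79/4)/(1/2) = 79/2; row 3: (35/2)/1 = 35/2; row 4: entry -1/2 ≤ 0. Minimum is 9/2 at row 1 (x3 leaves); pivot element 1/2.
Divide row 1 by 1/2; eliminate column s1 from the other rows.
After both pivots, the entry at the Z-row, column x1 is 23/2.

23/2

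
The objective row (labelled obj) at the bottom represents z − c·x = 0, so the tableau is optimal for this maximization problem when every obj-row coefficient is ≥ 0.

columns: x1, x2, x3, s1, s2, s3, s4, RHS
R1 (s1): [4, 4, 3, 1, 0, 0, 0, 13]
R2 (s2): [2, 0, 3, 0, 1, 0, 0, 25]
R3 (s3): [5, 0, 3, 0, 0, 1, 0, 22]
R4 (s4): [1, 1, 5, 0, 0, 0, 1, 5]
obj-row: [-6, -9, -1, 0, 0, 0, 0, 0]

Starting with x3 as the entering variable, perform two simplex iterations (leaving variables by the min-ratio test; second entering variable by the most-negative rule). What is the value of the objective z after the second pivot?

Ratio test on column x3 — row 1: 13/3 = 13/3; row 2: 25/3 = 25/3; row 3: 22/3 = 22/3; row 4: 5/5 = 1. Minimum is 1 at row 4 (s4 leaves); pivot element 5.
Pivot on row 4; the obj-row RHS becomes 0 − (-1)·1 = 1.
Next entering variable (most negative obj-row entry -44/5): x2.
Ratio test on column x2 — row 1: 10/(17/5) = 50/17; row 2: entry -3/5 ≤ 0; row 3: entry -3/5 ≤ 0; row 4: 1/(1/5) = 5. Minimum is 50/17 at row 1 (s1 leaves); pivot element 17/5.
After the second pivot the obj-row RHS is 1 − (-44/5)·(50/17) = 457/17.

457/17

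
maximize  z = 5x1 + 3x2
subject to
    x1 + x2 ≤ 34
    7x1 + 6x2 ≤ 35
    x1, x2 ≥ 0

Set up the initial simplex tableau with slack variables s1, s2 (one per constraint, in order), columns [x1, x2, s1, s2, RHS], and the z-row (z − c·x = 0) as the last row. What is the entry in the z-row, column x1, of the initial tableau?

-5

The z-row carries the negated objective coefficients: the x1 entry is -5.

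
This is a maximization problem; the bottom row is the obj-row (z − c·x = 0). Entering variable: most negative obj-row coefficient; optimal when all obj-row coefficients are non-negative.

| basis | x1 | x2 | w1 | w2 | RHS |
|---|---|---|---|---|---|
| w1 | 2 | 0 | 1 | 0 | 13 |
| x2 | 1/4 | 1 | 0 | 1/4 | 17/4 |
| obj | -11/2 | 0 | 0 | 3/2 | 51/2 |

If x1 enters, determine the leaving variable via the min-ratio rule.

w1

Column x1 entries and ratios — w1: 13/2 = 13/2; x2: (17/4)/(1/4) = 17.
Smallest ratio is 13/2 in the row of w1, so w1 leaves.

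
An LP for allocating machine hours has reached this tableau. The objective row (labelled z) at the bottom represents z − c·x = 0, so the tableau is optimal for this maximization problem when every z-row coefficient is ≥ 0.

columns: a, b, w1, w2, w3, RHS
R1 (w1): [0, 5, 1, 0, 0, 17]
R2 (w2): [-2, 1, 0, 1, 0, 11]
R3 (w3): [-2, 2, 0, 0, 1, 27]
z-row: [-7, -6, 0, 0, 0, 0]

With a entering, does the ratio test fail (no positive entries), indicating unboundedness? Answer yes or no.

Every constraint-row entry in column a is ≤ 0, so increasing a is unbounded.

yes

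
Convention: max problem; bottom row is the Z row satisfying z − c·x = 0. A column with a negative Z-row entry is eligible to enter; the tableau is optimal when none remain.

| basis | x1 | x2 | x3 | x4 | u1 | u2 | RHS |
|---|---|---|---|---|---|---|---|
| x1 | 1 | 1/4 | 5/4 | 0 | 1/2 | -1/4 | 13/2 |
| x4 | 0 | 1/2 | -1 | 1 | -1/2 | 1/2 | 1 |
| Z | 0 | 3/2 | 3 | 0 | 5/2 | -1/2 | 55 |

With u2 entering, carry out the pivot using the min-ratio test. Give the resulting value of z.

56

Ratio test on column u2 — row 1: entry -1/4 ≤ 0; row 2: 1/(1/2) = 2. Minimum is 2 at row 2 (x4 leaves); pivot element 1/2.
Pivot on row 2; the Z-row RHS becomes 55 − (-1/2)·2 = 56.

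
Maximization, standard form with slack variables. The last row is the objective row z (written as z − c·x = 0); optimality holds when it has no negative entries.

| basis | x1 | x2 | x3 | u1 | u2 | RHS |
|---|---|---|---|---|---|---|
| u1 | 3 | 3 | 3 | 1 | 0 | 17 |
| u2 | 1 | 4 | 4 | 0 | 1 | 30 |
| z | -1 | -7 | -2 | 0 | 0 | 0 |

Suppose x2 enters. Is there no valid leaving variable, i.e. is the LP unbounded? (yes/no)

Column x2 has positive entries in row(s) 1, 2, so the ratio test bounds it — not unbounded.

no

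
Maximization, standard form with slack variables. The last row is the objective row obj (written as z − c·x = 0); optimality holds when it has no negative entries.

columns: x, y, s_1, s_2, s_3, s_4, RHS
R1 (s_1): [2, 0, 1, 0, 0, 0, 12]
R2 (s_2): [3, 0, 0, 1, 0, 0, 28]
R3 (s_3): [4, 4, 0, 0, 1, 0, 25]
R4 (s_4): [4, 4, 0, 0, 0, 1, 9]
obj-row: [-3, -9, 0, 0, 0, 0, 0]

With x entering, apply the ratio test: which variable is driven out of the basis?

s_4

Column x entries and ratios — s_1: 12/2 = 6; s_2: 28/3 = 28/3; s_3: 25/4 = 25/4; s_4: 9/4 = 9/4.
Smallest ratio is 9/4 in the row of s_4, so s_4 leaves.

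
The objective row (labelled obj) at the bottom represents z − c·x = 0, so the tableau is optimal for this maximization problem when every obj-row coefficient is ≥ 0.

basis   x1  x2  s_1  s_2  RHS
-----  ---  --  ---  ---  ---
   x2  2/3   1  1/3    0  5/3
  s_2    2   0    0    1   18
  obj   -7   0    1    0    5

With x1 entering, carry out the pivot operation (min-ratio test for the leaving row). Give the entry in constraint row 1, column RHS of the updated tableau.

Ratio test on column x1 — row 1: (5/3)/(2/3) = 5/2; row 2: 18/2 = 9. Minimum is 5/2 at row 1 (x2 leaves); pivot element 2/3.
Divide row 1 by 2/3; eliminate column x1 from the other rows.
In the new row 1, the RHS entry is the old entry divided by the pivot: (5/3)/(2/3) = 5/2.

5/2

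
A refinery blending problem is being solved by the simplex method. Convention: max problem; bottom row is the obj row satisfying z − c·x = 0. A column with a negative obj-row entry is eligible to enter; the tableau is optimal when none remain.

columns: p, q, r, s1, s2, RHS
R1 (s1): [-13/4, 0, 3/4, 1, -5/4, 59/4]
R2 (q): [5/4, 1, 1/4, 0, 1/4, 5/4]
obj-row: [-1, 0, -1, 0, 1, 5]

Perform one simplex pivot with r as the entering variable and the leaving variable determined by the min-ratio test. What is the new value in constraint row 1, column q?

Ratio test on column r — row 1: (59/4)/(3/4) = 59/3; row 2: (5/4)/(1/4) = 5. Minimum is 5 at row 2 (q leaves); pivot element 1/4.
Divide row 2 by 1/4; eliminate column r from the other rows.
Row 1 update in column q: 0 − (3/4)·4 = -3.

-3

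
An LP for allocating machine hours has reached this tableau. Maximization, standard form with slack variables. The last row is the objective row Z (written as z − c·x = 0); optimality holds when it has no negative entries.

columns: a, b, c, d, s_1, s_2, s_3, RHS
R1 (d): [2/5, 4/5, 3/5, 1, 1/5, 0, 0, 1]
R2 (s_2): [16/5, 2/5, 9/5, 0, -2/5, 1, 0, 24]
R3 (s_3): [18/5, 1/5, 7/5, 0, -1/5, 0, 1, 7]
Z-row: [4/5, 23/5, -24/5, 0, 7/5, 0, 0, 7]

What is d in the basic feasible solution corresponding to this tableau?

d is basic (row 1); its value is the RHS of that row, 1.

1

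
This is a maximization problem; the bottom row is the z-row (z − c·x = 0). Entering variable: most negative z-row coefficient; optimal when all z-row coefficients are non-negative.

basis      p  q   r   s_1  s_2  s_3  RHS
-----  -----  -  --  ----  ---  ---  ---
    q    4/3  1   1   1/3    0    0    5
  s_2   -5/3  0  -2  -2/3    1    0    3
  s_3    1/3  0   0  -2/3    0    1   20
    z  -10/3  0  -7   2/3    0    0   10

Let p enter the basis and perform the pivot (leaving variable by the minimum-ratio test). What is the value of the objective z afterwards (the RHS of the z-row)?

45/2

Ratio test on column p — row 1: 5/(4/3) = 15/4; row 2: entry -5/3 ≤ 0; row 3: 20/(1/3) = 60. Minimum is 15/4 at row 1 (q leaves); pivot element 4/3.
Pivot on row 1; the z-row RHS becomes 10 − (-10/3)·(15/4) = 45/2.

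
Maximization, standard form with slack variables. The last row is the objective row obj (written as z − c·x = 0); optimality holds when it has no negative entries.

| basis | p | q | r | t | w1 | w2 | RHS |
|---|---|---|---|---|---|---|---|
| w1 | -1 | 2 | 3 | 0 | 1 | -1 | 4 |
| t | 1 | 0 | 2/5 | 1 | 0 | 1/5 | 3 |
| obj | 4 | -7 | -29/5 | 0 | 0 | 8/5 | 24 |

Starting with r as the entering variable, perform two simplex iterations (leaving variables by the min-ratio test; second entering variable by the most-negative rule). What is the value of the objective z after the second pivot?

38

Ratio test on column r — row 1: 4/3 = 4/3; row 2: 3/(2/5) = 15/2. Minimum is 4/3 at row 1 (w1 leaves); pivot element 3.
Pivot on row 1; the obj-row RHS becomes 24 − (-29/5)·(4/3) = 476/15.
Next entering variable (most negative obj-row entry -47/15): q.
Ratio test on column q — row 1: (4/3)/(2/3) = 2; row 2: entry -4/15 ≤ 0. Minimum is 2 at row 1 (r leaves); pivot element 2/3.
After the second pivot the obj-row RHS is 476/15 − (-47/15)·2 = 38.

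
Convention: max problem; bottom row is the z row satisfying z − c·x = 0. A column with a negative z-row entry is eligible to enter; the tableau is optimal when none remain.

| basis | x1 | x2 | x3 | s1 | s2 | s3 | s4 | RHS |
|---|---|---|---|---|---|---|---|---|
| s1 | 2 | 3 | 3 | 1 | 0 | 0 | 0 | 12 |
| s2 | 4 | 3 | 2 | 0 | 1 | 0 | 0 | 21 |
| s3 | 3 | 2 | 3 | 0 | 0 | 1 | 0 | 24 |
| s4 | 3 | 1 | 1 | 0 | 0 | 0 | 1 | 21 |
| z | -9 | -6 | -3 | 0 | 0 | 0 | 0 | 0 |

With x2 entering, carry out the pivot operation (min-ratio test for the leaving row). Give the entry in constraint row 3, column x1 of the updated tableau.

Ratio test on column x2 — row 1: 12/3 = 4; row 2: 21/3 = 7; row 3: 24/2 = 12; row 4: 21/1 = 21. Minimum is 4 at row 1 (s1 leaves); pivot element 3.
Divide row 1 by 3; eliminate column x2 from the other rows.
Row 3 update in column x1: 3 − 2·(2/3) = 5/3.

5/3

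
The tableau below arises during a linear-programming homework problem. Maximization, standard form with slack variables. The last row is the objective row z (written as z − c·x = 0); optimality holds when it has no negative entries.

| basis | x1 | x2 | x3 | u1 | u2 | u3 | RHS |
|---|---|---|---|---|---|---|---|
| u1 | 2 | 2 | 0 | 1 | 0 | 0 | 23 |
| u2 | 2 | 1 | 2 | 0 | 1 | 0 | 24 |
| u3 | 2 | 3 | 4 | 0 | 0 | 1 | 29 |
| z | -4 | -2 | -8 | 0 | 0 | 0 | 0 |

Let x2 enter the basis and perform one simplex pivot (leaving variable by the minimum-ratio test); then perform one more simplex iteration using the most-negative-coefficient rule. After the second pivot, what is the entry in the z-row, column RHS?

58

Ratio test on column x2 — row 1: 23/2 = 23/2; row 2: 24/1 = 24; row 3: 29/3 = 29/3. Minimum is 29/3 at row 3 (u3 leaves); pivot element 3.
Divide row 3 by 3; eliminate column x2 from the other rows.
Second iteration: most negative z-row entry is -16/3 in column x3, so x3 enters.
Ratio test on column x3 — row 1: entry -8/3 ≤ 0; row 2: (43/3)/(2/3) = 43/2; row 3: (29/3)/(4/3) = 29/4. Minimum is 29/4 at row 3 (x2 leaves); pivot element 4/3.
Divide row 3 by 4/3; eliminate column x3 from the other rows.
After both pivots, the entry at the z-row, column RHS is 58.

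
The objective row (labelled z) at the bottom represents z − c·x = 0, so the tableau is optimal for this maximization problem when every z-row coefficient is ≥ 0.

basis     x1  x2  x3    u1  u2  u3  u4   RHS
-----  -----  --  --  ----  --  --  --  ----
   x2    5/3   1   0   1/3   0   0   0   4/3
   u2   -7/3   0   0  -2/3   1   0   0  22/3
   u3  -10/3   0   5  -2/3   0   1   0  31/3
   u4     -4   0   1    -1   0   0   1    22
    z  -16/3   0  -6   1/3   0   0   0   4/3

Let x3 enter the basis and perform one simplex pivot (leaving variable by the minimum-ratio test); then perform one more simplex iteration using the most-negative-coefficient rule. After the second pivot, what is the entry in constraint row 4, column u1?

Ratio test on column x3 — row 1: entry 0 ≤ 0; row 2: entry 0 ≤ 0; row 3: (31/3)/5 = 31/15; row 4: 22/1 = 22. Minimum is 31/15 at row 3 (u3 leaves); pivot element 5.
Divide row 3 by 5; eliminate column x3 from the other rows.
Second iteration: most negative z-row entry is -28/3 in column x1, so x1 enters.
Ratio test on column x1 — row 1: (4/3)/(5/3) = 4/5; row 2: entry -7/3 ≤ 0; row 3: entry -2/3 ≤ 0; row 4: entry -10/3 ≤ 0. Minimum is 4/5 at row 1 (x2 leaves); pivot element 5/3.
Divide row 1 by 5/3; eliminate column x1 from the other rows.
After both pivots, the entry at constraint row 4, column u1 is -1/5.

-1/5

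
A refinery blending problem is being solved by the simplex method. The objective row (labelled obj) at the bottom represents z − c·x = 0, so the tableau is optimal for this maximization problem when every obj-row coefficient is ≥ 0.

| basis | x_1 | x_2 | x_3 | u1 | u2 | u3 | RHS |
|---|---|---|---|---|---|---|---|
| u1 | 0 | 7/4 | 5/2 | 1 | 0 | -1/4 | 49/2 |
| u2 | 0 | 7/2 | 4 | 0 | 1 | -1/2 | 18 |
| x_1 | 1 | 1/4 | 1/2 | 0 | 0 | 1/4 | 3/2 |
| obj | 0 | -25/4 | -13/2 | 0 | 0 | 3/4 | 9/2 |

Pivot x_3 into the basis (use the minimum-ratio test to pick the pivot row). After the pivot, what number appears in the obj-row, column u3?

Ratio test on column x_3 — row 1: (49/2)/(5/2) = 49/5; row 2: 18/4 = 9/2; row 3: (3/2)/(1/2) = 3. Minimum is 3 at row 3 (x_1 leaves); pivot element 1/2.
Divide row 3 by 1/2; eliminate column x_3 from the other rows.
obj-row update in column u3: 3/4 − (-13/2)·(1/2) = 4.

4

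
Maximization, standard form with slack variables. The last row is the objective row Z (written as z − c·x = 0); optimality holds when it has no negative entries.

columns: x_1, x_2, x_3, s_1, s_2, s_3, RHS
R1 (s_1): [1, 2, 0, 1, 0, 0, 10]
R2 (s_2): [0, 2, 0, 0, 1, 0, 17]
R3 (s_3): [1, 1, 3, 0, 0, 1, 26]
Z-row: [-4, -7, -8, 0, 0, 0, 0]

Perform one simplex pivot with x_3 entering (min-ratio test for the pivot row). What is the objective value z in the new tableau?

208/3

Ratio test on column x_3 — row 1: entry 0 ≤ 0; row 2: entry 0 ≤ 0; row 3: 26/3 = 26/3. Minimum is 26/3 at row 3 (s_3 leaves); pivot element 3.
Pivot on row 3; the Z-row RHS becomes 0 − (-8)·(26/3) = 208/3.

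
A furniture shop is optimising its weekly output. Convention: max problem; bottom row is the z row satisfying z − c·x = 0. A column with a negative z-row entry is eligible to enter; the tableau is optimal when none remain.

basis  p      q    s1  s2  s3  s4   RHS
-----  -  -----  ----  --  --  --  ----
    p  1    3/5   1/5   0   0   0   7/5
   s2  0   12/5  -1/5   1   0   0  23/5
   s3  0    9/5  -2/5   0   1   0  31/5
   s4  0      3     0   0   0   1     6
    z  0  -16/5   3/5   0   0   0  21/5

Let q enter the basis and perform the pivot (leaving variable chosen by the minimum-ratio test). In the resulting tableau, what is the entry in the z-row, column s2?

4/3

Ratio test on column q — row 1: (7/5)/(3/5) = 7/3; row 2: (23/5)/(12/5) = 23/12; row 3: (31/5)/(9/5) = 31/9; row 4: 6/3 = 2. Minimum is 23/12 at row 2 (s2 leaves); pivot element 12/5.
Divide row 2 by 12/5; eliminate column q from the other rows.
z-row update in column s2: 0 − (-16/5)·(5/12) = 4/3.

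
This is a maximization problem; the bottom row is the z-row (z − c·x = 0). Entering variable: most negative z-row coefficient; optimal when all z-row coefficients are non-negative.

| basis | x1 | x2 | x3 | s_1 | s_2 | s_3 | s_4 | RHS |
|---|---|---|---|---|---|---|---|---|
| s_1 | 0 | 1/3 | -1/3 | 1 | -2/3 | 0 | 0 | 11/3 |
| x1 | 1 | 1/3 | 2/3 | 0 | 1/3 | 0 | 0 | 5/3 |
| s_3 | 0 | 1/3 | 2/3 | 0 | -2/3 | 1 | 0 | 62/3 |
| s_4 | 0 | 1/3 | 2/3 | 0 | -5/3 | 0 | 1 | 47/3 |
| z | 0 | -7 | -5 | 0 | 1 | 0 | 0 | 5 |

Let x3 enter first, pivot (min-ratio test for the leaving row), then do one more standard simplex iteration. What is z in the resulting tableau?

40

Ratio test on column x3 — row 1: entry -1/3 ≤ 0; row 2: (5/3)/(2/3) = 5/2; row 3: (62/3)/(2/3) = 31; row 4: (47/3)/(2/3) = 47/2. Minimum is 5/2 at row 2 (x1 leaves); pivot element 2/3.
Pivot on row 2; the z-row RHS becomes 5 − (-5)·(5/2) = 35/2.
Next entering variable (most negative z-row entry -9/2): x2.
Ratio test on column x2 — row 1: (9/2)/(1/2) = 9; row 2: (5/2)/(1/2) = 5; row 3: entry 0 ≤ 0; row 4: entry 0 ≤ 0. Minimum is 5 at row 2 (x3 leaves); pivot element 1/2.
After the second pivot the z-row RHS is 35/2 − (-9/2)·5 = 40.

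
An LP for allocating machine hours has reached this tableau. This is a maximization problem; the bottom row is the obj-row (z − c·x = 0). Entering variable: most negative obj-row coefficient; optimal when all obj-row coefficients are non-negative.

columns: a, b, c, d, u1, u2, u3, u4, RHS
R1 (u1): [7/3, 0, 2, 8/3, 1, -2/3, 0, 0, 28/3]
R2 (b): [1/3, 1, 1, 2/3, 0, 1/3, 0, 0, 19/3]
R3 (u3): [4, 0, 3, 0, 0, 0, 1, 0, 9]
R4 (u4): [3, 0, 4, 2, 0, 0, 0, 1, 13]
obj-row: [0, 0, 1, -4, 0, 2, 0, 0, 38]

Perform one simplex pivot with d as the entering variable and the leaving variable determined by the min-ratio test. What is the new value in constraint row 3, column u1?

0

Ratio test on column d — row 1: (28/3)/(8/3) = 7/2; row 2: (19/3)/(2/3) = 19/2; row 3: entry 0 ≤ 0; row 4: 13/2 = 13/2. Minimum is 7/2 at row 1 (u1 leaves); pivot element 8/3.
Divide row 1 by 8/3; eliminate column d from the other rows.
Row 3 update in column u1: 0 − 0·(3/8) = 0.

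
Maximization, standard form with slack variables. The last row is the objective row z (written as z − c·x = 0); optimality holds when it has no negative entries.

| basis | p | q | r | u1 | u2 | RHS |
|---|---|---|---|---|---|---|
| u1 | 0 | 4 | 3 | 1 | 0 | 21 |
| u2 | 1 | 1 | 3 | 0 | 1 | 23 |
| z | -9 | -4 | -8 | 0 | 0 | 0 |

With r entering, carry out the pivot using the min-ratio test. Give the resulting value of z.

56

Ratio test on column r — row 1: 21/3 = 7; row 2: 23/3 = 23/3. Minimum is 7 at row 1 (u1 leaves); pivot element 3.
Pivot on row 1; the z-row RHS becomes 0 − (-8)·7 = 56.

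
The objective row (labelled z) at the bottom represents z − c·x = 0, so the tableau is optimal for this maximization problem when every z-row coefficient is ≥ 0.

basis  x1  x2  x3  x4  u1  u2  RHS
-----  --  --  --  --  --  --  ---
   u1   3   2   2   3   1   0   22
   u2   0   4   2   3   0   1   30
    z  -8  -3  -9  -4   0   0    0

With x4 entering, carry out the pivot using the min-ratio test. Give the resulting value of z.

88/3

Ratio test on column x4 — row 1: 22/3 = 22/3; row 2: 30/3 = 10. Minimum is 22/3 at row 1 (u1 leaves); pivot element 3.
Pivot on row 1; the z-row RHS becomes 0 − (-4)·(22/3) = 88/3.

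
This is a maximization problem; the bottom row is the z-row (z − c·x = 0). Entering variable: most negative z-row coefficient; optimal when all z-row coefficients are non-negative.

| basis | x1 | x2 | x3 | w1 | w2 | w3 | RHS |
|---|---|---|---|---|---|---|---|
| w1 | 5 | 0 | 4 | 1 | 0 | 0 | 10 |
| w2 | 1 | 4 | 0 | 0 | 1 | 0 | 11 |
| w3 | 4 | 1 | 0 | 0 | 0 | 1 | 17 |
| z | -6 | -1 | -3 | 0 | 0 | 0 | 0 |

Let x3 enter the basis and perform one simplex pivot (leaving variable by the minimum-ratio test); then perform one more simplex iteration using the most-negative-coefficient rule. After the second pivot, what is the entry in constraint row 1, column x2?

0

Ratio test on column x3 — row 1: 10/4 = 5/2; row 2: entry 0 ≤ 0; row 3: entry 0 ≤ 0. Minimum is 5/2 at row 1 (w1 leaves); pivot element 4.
Divide row 1 by 4; eliminate column x3 from the other rows.
Second iteration: most negative z-row entry is -9/4 in column x1, so x1 enters.
Ratio test on column x1 — row 1: (5/2)/(5/4) = 2; row 2: 11/1 = 11; row 3: 17/4 = 17/4. Minimum is 2 at row 1 (x3 leaves); pivot element 5/4.
Divide row 1 by 5/4; eliminate column x1 from the other rows.
After both pivots, the entry at constraint row 1, column x2 is 0.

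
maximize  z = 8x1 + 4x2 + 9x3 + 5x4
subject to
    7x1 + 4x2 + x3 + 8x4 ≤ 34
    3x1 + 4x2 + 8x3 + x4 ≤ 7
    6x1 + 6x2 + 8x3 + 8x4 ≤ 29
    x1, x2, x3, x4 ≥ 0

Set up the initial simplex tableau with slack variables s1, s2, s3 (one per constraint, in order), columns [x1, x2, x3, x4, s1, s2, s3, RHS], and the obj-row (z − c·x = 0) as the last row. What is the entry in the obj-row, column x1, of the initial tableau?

The obj-row carries the negated objective coefficients: the x1 entry is -8.

-8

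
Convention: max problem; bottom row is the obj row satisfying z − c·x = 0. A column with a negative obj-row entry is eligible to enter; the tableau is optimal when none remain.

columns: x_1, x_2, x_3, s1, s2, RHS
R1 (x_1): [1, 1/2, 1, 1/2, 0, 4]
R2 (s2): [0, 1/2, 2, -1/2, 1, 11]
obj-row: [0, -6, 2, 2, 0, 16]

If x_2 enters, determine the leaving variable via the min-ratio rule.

Column x_2 entries and ratios — x_1: 4/(1/2) = 8; s2: 11/(1/2) = 22.
Smallest ratio is 8 in the row of x_1, so x_1 leaves.

x_1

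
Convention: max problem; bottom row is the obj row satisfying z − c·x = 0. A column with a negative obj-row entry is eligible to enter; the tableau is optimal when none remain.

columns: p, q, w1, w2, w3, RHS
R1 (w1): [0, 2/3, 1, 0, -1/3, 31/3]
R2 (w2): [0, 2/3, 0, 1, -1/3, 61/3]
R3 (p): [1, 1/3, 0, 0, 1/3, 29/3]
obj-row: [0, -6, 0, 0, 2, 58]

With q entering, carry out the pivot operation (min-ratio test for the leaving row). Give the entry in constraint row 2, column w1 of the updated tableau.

Ratio test on column q — row 1: (31/3)/(2/3) = 31/2; row 2: (61/3)/(2/3) = 61/2; row 3: (29/3)/(1/3) = 29. Minimum is 31/2 at row 1 (w1 leaves); pivot element 2/3.
Divide row 1 by 2/3; eliminate column q from the other rows.
Row 2 update in column w1: 0 − (2/3)·(3/2) = -1.

-1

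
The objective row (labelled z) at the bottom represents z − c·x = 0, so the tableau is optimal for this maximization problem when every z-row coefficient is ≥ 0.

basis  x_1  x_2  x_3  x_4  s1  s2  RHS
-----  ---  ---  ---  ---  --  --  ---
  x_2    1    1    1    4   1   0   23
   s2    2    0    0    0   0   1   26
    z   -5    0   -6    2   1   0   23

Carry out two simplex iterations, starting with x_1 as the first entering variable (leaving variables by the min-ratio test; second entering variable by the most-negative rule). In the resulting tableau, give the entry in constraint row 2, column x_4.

0

Ratio test on column x_1 — row 1: 23/1 = 23; row 2: 26/2 = 13. Minimum is 13 at row 2 (s2 leaves); pivot element 2.
Divide row 2 by 2; eliminate column x_1 from the other rows.
Second iteration: most negative z-row entry is -6 in column x_3, so x_3 enters.
Ratio test on column x_3 — row 1: 10/1 = 10; row 2: entry 0 ≤ 0. Minimum is 10 at row 1 (x_2 leaves); pivot element 1.
Divide row 1 by 1; eliminate column x_3 from the other rows.
After both pivots, the entry at constraint row 2, column x_4 is 0.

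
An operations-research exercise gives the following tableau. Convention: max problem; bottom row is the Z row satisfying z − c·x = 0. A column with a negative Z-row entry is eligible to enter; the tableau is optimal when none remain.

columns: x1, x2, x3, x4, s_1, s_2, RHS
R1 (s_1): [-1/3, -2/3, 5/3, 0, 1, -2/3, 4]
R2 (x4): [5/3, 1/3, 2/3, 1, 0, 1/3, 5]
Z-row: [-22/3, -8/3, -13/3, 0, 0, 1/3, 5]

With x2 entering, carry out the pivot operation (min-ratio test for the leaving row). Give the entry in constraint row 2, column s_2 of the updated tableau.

Ratio test on column x2 — row 1: entry -2/3 ≤ 0; row 2: 5/(1/3) = 15. Minimum is 15 at row 2 (x4 leaves); pivot element 1/3.
Divide row 2 by 1/3; eliminate column x2 from the other rows.
In the new row 2, the s_2 entry is the old entry divided by the pivot: (1/3)/(1/3) = 1.

1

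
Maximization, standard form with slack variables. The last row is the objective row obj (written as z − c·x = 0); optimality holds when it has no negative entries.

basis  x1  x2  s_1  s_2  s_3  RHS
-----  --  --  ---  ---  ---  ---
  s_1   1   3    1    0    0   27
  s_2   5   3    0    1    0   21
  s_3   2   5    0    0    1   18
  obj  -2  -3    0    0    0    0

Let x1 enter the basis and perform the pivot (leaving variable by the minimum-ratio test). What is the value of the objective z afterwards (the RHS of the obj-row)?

42/5

Ratio test on column x1 — row 1: 27/1 = 27; row 2: 21/5 = 21/5; row 3: 18/2 = 9. Minimum is 21/5 at row 2 (s_2 leaves); pivot element 5.
Pivot on row 2; the obj-row RHS becomes 0 − (-2)·(21/5) = 42/5.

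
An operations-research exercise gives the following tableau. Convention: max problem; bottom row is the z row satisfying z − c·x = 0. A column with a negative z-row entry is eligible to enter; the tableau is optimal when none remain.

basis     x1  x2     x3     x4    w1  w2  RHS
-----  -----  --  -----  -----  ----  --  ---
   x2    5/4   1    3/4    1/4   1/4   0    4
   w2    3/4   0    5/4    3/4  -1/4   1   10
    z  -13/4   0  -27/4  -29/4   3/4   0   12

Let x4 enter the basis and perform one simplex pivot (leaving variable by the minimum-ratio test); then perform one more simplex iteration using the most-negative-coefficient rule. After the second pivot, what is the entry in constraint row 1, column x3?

1

Ratio test on column x4 — row 1: 4/(1/4) = 16; row 2: 10/(3/4) = 40/3. Minimum is 40/3 at row 2 (w2 leaves); pivot element 3/4.
Divide row 2 by 3/4; eliminate column x4 from the other rows.
Second iteration: most negative z-row entry is -5/3 in column w1, so w1 enters.
Ratio test on column w1 — row 1: (2/3)/(1/3) = 2; row 2: entry -1/3 ≤ 0. Minimum is 2 at row 1 (x2 leaves); pivot element 1/3.
Divide row 1 by 1/3; eliminate column w1 from the other rows.
After both pivots, the entry at constraint row 1, column x3 is 1.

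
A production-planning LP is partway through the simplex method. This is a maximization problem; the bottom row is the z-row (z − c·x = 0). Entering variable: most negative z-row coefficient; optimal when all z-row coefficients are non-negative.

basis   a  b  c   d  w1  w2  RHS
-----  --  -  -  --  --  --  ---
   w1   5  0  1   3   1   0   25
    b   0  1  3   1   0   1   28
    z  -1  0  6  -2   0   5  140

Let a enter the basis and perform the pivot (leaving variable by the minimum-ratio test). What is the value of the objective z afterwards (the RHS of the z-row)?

Ratio test on column a — row 1: 25/5 = 5; row 2: entry 0 ≤ 0. Minimum is 5 at row 1 (w1 leaves); pivot element 5.
Pivot on row 1; the z-row RHS becomes 140 − (-1)·5 = 145.

145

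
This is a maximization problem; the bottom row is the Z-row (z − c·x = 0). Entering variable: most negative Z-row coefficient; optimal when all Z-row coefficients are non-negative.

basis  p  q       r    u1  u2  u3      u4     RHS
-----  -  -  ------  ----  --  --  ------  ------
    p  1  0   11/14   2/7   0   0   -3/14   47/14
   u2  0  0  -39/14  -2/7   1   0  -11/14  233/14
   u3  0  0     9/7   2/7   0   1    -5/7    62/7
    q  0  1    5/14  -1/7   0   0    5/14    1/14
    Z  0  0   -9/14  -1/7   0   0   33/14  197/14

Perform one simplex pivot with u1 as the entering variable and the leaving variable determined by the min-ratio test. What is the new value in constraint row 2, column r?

-2

Ratio test on column u1 — row 1: (47/14)/(2/7) = 47/4; row 2: entry -2/7 ≤ 0; row 3: (62/7)/(2/7) = 31; row 4: entry -1/7 ≤ 0. Minimum is 47/4 at row 1 (p leaves); pivot element 2/7.
Divide row 1 by 2/7; eliminate column u1 from the other rows.
Row 2 update in column r: -39/14 − (-2/7)·(11/4) = -2.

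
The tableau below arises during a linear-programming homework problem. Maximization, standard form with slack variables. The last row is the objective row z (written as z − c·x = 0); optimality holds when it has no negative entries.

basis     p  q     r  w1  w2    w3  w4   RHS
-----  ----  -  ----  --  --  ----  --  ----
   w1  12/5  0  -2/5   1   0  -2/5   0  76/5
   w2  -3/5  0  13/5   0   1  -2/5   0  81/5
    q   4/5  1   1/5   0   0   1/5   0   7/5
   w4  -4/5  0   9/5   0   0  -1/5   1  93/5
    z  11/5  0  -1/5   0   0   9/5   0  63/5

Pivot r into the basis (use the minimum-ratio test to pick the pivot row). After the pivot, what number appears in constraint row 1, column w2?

Ratio test on column r — row 1: entry -2/5 ≤ 0; row 2: (81/5)/(13/5) = 81/13; row 3: (7/5)/(1/5) = 7; row 4: (93/5)/(9/5) = 31/3. Minimum is 81/13 at row 2 (w2 leaves); pivot element 13/5.
Divide row 2 by 13/5; eliminate column r from the other rows.
Row 1 update in column w2: 0 − (-2/5)·(5/13) = 2/13.

2/13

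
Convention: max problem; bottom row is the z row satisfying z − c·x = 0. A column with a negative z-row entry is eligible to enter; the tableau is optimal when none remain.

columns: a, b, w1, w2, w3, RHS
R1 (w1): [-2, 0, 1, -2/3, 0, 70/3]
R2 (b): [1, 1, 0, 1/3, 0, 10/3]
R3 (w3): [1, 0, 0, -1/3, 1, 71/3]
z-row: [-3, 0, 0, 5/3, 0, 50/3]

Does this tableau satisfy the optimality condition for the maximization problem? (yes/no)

no

The z-row has a negative entry -3 in column a, so it is not optimal.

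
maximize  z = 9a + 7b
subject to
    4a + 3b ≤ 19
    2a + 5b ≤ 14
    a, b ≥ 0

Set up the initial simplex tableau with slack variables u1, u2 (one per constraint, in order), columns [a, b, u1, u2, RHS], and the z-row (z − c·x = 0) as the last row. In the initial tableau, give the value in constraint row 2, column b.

Constraint 2 has coefficient 5 on b.

5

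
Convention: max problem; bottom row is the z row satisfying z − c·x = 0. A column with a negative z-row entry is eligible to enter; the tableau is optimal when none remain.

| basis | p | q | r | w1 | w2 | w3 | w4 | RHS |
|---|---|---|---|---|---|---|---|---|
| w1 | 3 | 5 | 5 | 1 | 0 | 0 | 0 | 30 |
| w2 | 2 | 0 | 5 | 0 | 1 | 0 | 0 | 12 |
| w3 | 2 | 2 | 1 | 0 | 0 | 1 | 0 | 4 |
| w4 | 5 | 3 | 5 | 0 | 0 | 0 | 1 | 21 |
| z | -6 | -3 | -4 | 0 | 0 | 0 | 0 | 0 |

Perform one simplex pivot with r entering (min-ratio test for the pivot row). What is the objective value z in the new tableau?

48/5

Ratio test on column r — row 1: 30/5 = 6; row 2: 12/5 = 12/5; row 3: 4/1 = 4; row 4: 21/5 = 21/5. Minimum is 12/5 at row 2 (w2 leaves); pivot element 5.
Pivot on row 2; the z-row RHS becomes 0 − (-4)·(12/5) = 48/5.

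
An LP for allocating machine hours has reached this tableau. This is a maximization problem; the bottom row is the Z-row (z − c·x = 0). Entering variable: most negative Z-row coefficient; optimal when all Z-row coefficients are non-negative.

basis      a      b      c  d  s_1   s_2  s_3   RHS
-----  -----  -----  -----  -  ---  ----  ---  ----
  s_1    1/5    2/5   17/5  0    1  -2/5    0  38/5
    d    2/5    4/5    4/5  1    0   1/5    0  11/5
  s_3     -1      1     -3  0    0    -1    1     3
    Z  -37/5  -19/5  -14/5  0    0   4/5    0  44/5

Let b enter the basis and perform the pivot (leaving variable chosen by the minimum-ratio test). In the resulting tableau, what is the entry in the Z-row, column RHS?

Ratio test on column b — row 1: (38/5)/(2/5) = 19; row 2: (11/5)/(4/5) = 11/4; row 3: 3/1 = 3. Minimum is 11/4 at row 2 (d leaves); pivot element 4/5.
Divide row 2 by 4/5; eliminate column b from the other rows.
Z-row update in column RHS: 44/5 − (-19/5)·(11/4) = 77/4.

77/4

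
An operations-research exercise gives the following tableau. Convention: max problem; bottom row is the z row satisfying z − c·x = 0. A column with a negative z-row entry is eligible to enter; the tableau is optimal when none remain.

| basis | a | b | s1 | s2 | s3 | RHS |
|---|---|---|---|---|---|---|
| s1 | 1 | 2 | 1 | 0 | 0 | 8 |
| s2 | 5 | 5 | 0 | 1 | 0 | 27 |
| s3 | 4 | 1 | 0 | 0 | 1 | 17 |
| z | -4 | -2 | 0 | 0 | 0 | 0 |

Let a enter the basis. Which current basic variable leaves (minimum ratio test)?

s3

Column a entries and ratios — s1: 8/1 = 8; s2: 27/5 = 27/5; s3: 17/4 = 17/4.
Smallest ratio is 17/4 in the row of s3, so s3 leaves.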